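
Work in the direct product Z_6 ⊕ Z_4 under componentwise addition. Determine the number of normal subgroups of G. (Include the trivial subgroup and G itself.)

16

G is abelian, so every subgroup is normal.
G has 16 subgroups in total, hence 16 normal subgroups.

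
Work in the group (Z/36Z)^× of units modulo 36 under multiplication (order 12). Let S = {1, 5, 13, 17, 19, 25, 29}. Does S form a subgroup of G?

|S| = 7 does not divide |G| = 12, so by Lagrange S is not a subgroup.

No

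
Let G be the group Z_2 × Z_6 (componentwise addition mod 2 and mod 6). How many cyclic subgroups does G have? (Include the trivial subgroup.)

8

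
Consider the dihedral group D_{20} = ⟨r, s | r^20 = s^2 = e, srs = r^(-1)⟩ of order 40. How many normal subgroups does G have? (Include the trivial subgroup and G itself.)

9

G has 48 subgroups. Checking conjugation-invariance by order — order 1: 1/1 normal; order 2: 1/21 normal; order 4: 1/11 normal; order 5: 1/1 normal; order 8: 0/5 normal; order 10: 1/5 normal; order 20: 3/3 normal; order 40: 1/1 normal.
Total normal subgroups: 9.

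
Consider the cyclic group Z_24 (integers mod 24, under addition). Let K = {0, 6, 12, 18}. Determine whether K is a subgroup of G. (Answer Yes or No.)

|K| = 4 divides |G| = 24, consistent with Lagrange.
K contains the identity, every element's inverse is in K, and K is closed under +: it is a subgroup.
In fact K = ⟨18⟩.

Yes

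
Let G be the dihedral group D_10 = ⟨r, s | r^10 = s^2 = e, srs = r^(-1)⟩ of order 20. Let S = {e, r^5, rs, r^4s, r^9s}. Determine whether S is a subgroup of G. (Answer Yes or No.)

Closure fails: r^5 · rs = r^6s ∉ S. So S is not a subgroup.

No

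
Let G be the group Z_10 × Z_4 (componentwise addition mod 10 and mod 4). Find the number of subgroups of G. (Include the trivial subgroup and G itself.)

16

|G| = 40, so by Lagrange every subgroup order divides 40. Divisors: 1, 2, 4, 5, 8, 10, 20, 40.
Subgroups by order — order 1: 1; order 2: 3; order 4: 3; order 5: 1; order 8: 1; order 10: 3; order 20: 3; order 40: 1.
Total: 1 + 3 + 3 + 1 + 1 + 3 + 3 + 1 = 16.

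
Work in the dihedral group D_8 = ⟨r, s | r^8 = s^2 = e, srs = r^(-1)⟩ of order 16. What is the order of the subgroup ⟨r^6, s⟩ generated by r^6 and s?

|⟨r^6⟩| = 4 and |⟨s⟩| = 2, so |H| is a multiple of lcm(4, 2) = 4 and divides |G| = 16.
Closing under the operation: H = {e, r^2, r^4, r^6, s, r^2s, r^4s, r^6s}, so |H| = 8.

8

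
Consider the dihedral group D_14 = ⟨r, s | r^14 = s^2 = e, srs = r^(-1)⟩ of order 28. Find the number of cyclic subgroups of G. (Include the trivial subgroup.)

Each element a generates a cyclic subgroup ⟨a⟩; distinct elements may generate the same one (a cyclic group of order d has φ(d) generators).
Cyclic subgroups by order — order 1: 1; order 2: 15; order 7: 1; order 14: 1.
Total: 18.

18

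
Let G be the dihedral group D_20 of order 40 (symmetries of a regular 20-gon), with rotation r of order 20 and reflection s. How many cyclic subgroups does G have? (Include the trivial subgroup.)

26

Group the elements of G by the cyclic subgroup they generate; each cyclic subgroup of order d accounts for φ(d) elements.
Cyclic subgroups by order — order 1: 1; order 2: 21; order 4: 1; order 5: 1; order 10: 1; order 20: 1.
Total: 26.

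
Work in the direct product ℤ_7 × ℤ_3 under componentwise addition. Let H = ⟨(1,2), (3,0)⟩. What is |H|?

|⟨(1,2)⟩| = 21 and |⟨(3,0)⟩| = 7, so |H| is a multiple of lcm(21, 7) = 21 and divides |G| = 21.
Closing {(1,2), (3,0)} under the group operation gives all of G, so |H| = 21.

21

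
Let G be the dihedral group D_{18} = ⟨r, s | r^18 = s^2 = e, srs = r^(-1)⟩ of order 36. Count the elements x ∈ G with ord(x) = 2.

Enumerating element orders in G gives 19 elements of order 2.

19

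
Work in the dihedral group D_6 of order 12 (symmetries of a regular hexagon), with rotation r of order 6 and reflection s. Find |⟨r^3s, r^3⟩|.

|⟨r^3s⟩| = 2 and |⟨r^3⟩| = 2, so |H| is a multiple of lcm(2, 2) = 2 and divides |G| = 12.
Closing under the operation: H = {e, r^3, s, r^3s}, so |H| = 4.

4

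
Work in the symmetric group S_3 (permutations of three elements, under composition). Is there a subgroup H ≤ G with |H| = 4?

No

4 does not divide |G| = 6, so by Lagrange no subgroup of order 4 exists.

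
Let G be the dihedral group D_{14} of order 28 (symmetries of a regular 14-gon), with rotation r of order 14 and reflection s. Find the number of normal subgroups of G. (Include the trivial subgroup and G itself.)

7

G has 28 subgroups. Checking conjugation-invariance by order — order 1: 1/1 normal; order 2: 1/15 normal; order 4: 0/7 normal; order 7: 1/1 normal; order 14: 3/3 normal; order 28: 1/1 normal.
Total normal subgroups: 7.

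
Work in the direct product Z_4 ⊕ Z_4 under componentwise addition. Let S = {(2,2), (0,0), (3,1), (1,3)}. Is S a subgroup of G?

Yes

|S| = 4 divides |G| = 16, consistent with Lagrange.
S contains the identity, every element's inverse is in S, and S is closed under +: it is a subgroup.
In fact S = ⟨(3,1)⟩.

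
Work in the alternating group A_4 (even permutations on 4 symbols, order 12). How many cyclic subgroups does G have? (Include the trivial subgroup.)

8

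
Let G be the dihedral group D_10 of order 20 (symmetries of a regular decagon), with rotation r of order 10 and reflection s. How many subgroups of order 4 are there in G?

5

|G| = 20 and 4 | 20, so subgroups of order 4 are possible by Lagrange.
The subgroups of order 4 are: {e, r^5, r^2s, r^7s}; {e, r^5, r^3s, r^8s}; {e, r^5, r^4s, r^9s}; {e, r^5, s, r^5s}; … (5 in all).
So G has 5 subgroups of order 4.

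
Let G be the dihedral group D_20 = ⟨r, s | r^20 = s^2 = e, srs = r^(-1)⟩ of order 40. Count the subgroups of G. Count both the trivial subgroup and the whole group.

48

|G| = 40, so by Lagrange every subgroup order divides 40. Divisors: 1, 2, 4, 5, 8, 10, 20, 40.
Subgroups by order — order 1: 1; order 2: 21; order 4: 11; order 5: 1; order 8: 5; order 10: 5; order 20: 3; order 40: 1.
Total: 1 + 21 + 11 + 1 + 5 + 5 + 3 + 1 = 48.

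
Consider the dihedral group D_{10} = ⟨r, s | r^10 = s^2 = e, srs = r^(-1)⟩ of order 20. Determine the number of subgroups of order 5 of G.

1

|G| = 20 and 5 | 20, so subgroups of order 5 are possible by Lagrange.
The subgroups of order 5 are: {e, r^2, r^4, r^6, r^8}.
So G has 1 subgroup of order 5.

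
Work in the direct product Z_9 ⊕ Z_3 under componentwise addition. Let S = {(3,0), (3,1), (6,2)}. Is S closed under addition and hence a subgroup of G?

No

The identity (0,0) ∉ S, so S is not a subgroup.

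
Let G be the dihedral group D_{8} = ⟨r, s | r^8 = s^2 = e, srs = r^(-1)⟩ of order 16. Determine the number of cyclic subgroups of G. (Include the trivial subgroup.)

Group the elements of G by the cyclic subgroup they generate; each cyclic subgroup of order d accounts for φ(d) elements.
Cyclic subgroups by order — order 1: 1; order 2: 9; order 4: 1; order 8: 1.
Total: 12.

12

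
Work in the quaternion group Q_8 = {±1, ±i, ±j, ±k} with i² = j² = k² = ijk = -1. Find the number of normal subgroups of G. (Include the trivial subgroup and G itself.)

6

G has 6 subgroups. Checking conjugation-invariance by order — order 1: 1/1 normal; order 2: 1/1 normal; order 4: 3/3 normal; order 8: 1/1 normal.
Total normal subgroups: 6.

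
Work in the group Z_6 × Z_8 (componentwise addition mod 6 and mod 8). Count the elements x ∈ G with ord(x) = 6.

6

An element (a,b) has order lcm(ord(a), ord(b)); count pairs with lcm equal to 6.
Enumerating gives 6 such elements.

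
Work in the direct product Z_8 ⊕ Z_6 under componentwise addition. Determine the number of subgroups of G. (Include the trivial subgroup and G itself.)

22

|G| = 48, so by Lagrange every subgroup order divides 48. Divisors: 1, 2, 3, 4, 6, 8, 12, 16, 24, 48.
Subgroups by order — order 1: 1; order 2: 3; order 3: 1; order 4: 3; order 6: 3; order 8: 3; order 12: 3; order 16: 1; order 24: 3; order 48: 1.
Total: 1 + 3 + 1 + 3 + 3 + 3 + 3 + 1 + 3 + 1 = 22.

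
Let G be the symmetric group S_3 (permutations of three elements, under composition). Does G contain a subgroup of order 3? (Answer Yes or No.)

3 | 6. A subgroup of order 3 is {e, (1 2 3), (1 3 2)}.

Yes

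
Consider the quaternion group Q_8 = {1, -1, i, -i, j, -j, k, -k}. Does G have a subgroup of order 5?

No

5 does not divide |G| = 8, so by Lagrange no subgroup of order 5 exists.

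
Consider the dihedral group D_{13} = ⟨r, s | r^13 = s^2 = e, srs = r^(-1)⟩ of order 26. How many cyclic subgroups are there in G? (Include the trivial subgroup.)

Each element a generates a cyclic subgroup ⟨a⟩; distinct elements may generate the same one (a cyclic group of order d has φ(d) generators).
Cyclic subgroups by order — order 1: 1; order 2: 13; order 13: 1.
Total: 15.

15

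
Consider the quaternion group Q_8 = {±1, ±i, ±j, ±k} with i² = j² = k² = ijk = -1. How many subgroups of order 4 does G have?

|G| = 8 and 4 | 8, so subgroups of order 4 are possible by Lagrange.
The subgroups of order 4 are: {1, -1, i, -i}; {1, -1, j, -j}; {1, -1, k, -k}.
So G has 3 subgroups of order 4.

3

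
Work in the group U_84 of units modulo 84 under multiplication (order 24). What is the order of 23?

6

Compute successive powers of 23 mod 84: 23, 25, 71, 37, 11, 1; 23^6 ≡ 1 (mod 84).
So |⟨23⟩| = 6.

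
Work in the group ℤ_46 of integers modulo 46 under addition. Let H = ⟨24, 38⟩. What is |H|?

23

|⟨24⟩| = 23 and |⟨38⟩| = 23, so |H| is a multiple of lcm(23, 23) = 23 and divides |G| = 46.
Closing under the operation: H = {0, 2, 4, 6, 8, 10, 12, 14, 16, 18, 20, 22, 24, 26, 28, 30, 32, 34, 36, 38, 40, 42, 44}, so |H| = 23.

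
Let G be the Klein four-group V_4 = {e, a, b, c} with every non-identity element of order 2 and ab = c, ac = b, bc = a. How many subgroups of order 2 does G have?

3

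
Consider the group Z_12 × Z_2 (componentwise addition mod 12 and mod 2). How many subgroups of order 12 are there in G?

3

|G| = 24 and 12 | 24, so subgroups of order 12 are possible by Lagrange.
The subgroups of order 12 are: {(0,0), (0,1), (2,0), (2,1), (4,0), (4,1), (6,0), (6,1), (8,0), (8,1), (10,0), (10,1)}; {(0,0), (1,0), (2,0), (3,0), (4,0), (5,0), (6,0), (7,0), (8,0), (9,0), (10,0), (11,0)}; {(0,0), (1,1), (2,0), (3,1), (4,0), (5,1), (6,0), (7,1), (8,0), (9,1), (10,0), (11,1)}.
So G has 3 subgroups of order 12.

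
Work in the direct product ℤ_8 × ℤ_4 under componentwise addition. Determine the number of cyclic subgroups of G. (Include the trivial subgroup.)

14

Group the elements of G by the cyclic subgroup they generate; each cyclic subgroup of order d accounts for φ(d) elements.
Cyclic subgroups by order — order 1: 1; order 2: 3; order 4: 6; order 8: 4.
Total: 14.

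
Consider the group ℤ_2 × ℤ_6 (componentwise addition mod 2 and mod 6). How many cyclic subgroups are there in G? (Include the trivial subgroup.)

Each element a generates a cyclic subgroup ⟨a⟩; distinct elements may generate the same one (a cyclic group of order d has φ(d) generators).
Cyclic subgroups by order — order 1: 1; order 2: 3; order 3: 1; order 6: 3.
Total: 8.

8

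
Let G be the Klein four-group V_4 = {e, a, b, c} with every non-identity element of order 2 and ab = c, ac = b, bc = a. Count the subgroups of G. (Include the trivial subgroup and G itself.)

5

|G| = 4, so by Lagrange every subgroup order divides 4. Divisors: 1, 2, 4.
Subgroups by order — order 1: 1; order 2: 3; order 4: 1.
Total: 1 + 3 + 1 = 5.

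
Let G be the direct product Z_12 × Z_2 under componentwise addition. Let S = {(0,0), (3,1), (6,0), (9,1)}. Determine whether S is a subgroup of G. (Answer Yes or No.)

Yes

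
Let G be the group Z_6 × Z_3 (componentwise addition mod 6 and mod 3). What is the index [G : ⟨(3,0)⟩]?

9

|⟨(3,0)⟩| = 2 and |G| = 18.
By Lagrange, [G : H] = |G|/|H| = 18/2 = 9.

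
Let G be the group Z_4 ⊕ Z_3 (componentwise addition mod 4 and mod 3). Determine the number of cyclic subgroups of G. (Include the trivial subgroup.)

Each element a generates a cyclic subgroup ⟨a⟩; distinct elements may generate the same one (a cyclic group of order d has φ(d) generators).
Cyclic subgroups by order — order 1: 1; order 2: 1; order 3: 1; order 4: 1; order 6: 1; order 12: 1.
Total: 6.

6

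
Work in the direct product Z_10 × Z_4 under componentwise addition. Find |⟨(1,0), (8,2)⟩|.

|⟨(1,0)⟩| = 10 and |⟨(8,2)⟩| = 10, so |H| is a multiple of lcm(10, 10) = 10 and divides |G| = 40.
Closing under the operation: H = {(0,0), (0,2), (1,0), (1,2), (2,0), (2,2), (3,0), (3,2), (4,0), (4,2), (5,0), (5,2), (6,0), (6,2), (7,0), (7,2), (8,0), (8,2), (9,0), (9,2)}, so |H| = 20.

20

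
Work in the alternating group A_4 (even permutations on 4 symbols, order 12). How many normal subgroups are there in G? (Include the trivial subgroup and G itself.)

3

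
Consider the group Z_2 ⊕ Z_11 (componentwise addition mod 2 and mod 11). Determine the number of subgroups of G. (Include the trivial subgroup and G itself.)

4

|G| = 22, so by Lagrange every subgroup order divides 22. Divisors: 1, 2, 11, 22.
Subgroups by order — order 1: 1; order 2: 1; order 11: 1; order 22: 1.
Total: 1 + 1 + 1 + 1 = 4.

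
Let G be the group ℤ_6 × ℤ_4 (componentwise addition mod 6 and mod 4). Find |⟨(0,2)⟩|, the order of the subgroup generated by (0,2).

2

The order of (0,2) in Z_6 × Z_4 is lcm(ord(0) in Z_6, ord(2) in Z_4).
ord(0) = 1 and ord(2) = 2, so |⟨(0,2)⟩| = lcm(1, 2) = 2.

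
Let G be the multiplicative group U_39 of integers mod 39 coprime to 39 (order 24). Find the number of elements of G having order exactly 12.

The elements of order 12 are: 2, 7, 11, 19, 20, 28, 32, 37.
That's 8.

8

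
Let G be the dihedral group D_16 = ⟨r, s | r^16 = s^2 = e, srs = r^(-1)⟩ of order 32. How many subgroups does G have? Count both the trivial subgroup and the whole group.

36

|G| = 32, so by Lagrange every subgroup order divides 32. Divisors: 1, 2, 4, 8, 16, 32.
Subgroups by order — order 1: 1; order 2: 17; order 4: 9; order 8: 5; order 16: 3; order 32: 1.
Total: 1 + 17 + 9 + 5 + 3 + 1 = 36.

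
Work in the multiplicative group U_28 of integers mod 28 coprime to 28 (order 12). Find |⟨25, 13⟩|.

6

|⟨25⟩| = 3 and |⟨13⟩| = 2, so |H| is a multiple of lcm(3, 2) = 6 and divides |G| = 12.
Closing under the operation: H = {1, 5, 9, 13, 17, 25}, so |H| = 6.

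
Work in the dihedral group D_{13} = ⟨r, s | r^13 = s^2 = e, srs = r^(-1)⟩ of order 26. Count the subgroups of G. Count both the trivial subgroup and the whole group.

|G| = 26, so by Lagrange every subgroup order divides 26. Divisors: 1, 2, 13, 26.
Subgroups by order — order 1: 1; order 2: 13; order 13: 1; order 26: 1.
Total: 1 + 13 + 1 + 1 = 16.

16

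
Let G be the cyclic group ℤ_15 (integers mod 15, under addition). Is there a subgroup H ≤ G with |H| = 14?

No

14 does not divide |G| = 15, so by Lagrange no subgroup of order 14 exists.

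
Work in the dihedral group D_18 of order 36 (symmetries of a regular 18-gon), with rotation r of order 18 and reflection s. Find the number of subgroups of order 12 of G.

|G| = 36 and 12 | 36, so subgroups of order 12 are possible by Lagrange.
The subgroups of order 12 are: {e, r^3, r^6, r^9, r^12, r^15, rs, r^4s, r^7s, r^10s, r^13s, r^16s}; {e, r^3, r^6, r^9, r^12, r^15, r^2s, r^5s, r^8s, r^11s, r^14s, r^17s}; {e, r^3, r^6, r^9, r^12, r^15, s, r^3s, r^6s, r^9s, r^12s, r^15s}.
So G has 3 subgroups of order 12.

3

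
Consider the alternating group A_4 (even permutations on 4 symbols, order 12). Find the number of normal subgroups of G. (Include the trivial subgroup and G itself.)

G has 10 subgroups. Checking conjugation-invariance by order — order 1: 1/1 normal; order 2: 0/3 normal; order 3: 0/4 normal; order 4: 1/1 normal; order 12: 1/1 normal.
Total normal subgroups: 3.

3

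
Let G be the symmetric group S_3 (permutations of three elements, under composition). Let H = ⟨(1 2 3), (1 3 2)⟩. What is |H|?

3

|⟨(1 2 3)⟩| = 3 and |⟨(1 3 2)⟩| = 3, so |H| is a multiple of lcm(3, 3) = 3 and divides |G| = 6.
Closing under the operation: H = {e, (1 2 3), (1 3 2)}, so |H| = 3.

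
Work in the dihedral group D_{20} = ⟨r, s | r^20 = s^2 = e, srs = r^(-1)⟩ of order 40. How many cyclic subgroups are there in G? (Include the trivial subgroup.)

A cyclic subgroup of order d is generated by each of its φ(d) elements of order d, so the cyclic subgroups of order d number (#elements of order d)/φ(d).
Cyclic subgroups by order — order 1: 1; order 2: 21; order 4: 1; order 5: 1; order 10: 1; order 20: 1.
Total: 26.

26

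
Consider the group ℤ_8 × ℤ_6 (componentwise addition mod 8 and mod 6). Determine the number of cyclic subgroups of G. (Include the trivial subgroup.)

16

Each element a generates a cyclic subgroup ⟨a⟩; distinct elements may generate the same one (a cyclic group of order d has φ(d) generators).
Cyclic subgroups by order — order 1: 1; order 2: 3; order 3: 1; order 4: 2; order 6: 3; order 8: 2; order 12: 2; order 24: 2.
Total: 16.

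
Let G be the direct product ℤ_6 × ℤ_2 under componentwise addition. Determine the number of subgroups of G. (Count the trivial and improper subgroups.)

10

|G| = 12, so by Lagrange every subgroup order divides 12. Divisors: 1, 2, 3, 4, 6, 12.
Subgroups by order — order 1: 1; order 2: 3; order 3: 1; order 4: 1; order 6: 3; order 12: 1.
Total: 1 + 3 + 1 + 1 + 3 + 1 = 10.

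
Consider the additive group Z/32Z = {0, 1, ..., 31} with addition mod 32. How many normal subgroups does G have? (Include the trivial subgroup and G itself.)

6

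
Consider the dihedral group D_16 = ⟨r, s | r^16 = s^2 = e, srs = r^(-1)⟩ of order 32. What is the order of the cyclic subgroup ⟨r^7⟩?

Computing powers of r^7: the smallest k with (r^7)^k = e is k = 16.

16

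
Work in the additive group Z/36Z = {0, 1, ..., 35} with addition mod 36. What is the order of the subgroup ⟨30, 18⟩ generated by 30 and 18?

6

|⟨30⟩| = 6 and |⟨18⟩| = 2, so |H| is a multiple of lcm(6, 2) = 6 and divides |G| = 36.
Closing under the operation: H = {0, 6, 12, 18, 24, 30}, so |H| = 6.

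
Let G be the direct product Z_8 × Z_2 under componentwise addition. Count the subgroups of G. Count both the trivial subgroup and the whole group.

11

|G| = 16, so by Lagrange every subgroup order divides 16. Divisors: 1, 2, 4, 8, 16.
Subgroups by order — order 1: 1; order 2: 3; order 4: 3; order 8: 3; order 16: 1.
Total: 1 + 3 + 3 + 3 + 1 = 11.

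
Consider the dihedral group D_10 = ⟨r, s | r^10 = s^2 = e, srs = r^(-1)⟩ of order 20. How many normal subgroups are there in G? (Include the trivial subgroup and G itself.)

7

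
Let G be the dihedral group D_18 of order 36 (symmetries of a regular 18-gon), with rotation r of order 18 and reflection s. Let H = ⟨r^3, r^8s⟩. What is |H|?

|⟨r^3⟩| = 6 and |⟨r^8s⟩| = 2, so |H| is a multiple of lcm(6, 2) = 6 and divides |G| = 36.
Closing under the operation: H = {e, r^3, r^6, r^9, r^12, r^15, r^2s, r^5s, r^8s, r^11s, r^14s, r^17s}, so |H| = 12.

12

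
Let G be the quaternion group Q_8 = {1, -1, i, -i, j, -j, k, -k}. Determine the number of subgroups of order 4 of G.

3

|G| = 8 and 4 | 8, so subgroups of order 4 are possible by Lagrange.
The subgroups of order 4 are: {1, -1, i, -i}; {1, -1, j, -j}; {1, -1, k, -k}.
So G has 3 subgroups of order 4.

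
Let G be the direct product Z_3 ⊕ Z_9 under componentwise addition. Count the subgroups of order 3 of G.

4

|G| = 27 and 3 | 27, so subgroups of order 3 are possible by Lagrange.
The subgroups of order 3 are: {(0,0), (0,3), (0,6)}; {(0,0), (1,0), (2,0)}; {(0,0), (1,3), (2,6)}; {(0,0), (1,6), (2,3)}.
So G has 4 subgroups of order 3.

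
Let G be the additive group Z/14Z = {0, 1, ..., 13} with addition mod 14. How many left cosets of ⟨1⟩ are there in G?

1

|⟨1⟩| = 14 and |G| = 14.
By Lagrange, [G : H] = |G|/|H| = 14/14 = 1.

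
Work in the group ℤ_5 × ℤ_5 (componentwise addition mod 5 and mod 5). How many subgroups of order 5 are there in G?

|G| = 25 and 5 | 25, so subgroups of order 5 are possible by Lagrange.
The subgroups of order 5 are: {(0,0), (0,1), (0,2), (0,3), (0,4)}; {(0,0), (1,0), (2,0), (3,0), (4,0)}; {(0,0), (1,1), (2,2), (3,3), (4,4)}; {(0,0), (1,2), (2,4), (3,1), (4,3)}; … (6 in all).
So G has 6 subgroups of order 5.

6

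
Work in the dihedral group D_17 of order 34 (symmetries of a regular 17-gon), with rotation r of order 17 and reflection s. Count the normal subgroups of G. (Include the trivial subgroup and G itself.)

G has 20 subgroups. Checking conjugation-invariance by order — order 1: 1/1 normal; order 2: 0/17 normal; order 17: 1/1 normal; order 34: 1/1 normal.
Total normal subgroups: 3.

3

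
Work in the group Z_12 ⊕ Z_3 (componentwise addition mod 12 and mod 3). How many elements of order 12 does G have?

16

An element (a,b) has order lcm(ord(a), ord(b)); count pairs with lcm equal to 12.
Enumerating gives 16 such elements.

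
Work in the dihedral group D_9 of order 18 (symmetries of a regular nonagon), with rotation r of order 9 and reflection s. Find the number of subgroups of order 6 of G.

3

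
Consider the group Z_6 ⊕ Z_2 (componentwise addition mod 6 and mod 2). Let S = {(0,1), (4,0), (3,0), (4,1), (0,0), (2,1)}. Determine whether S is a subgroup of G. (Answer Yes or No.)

(4,0) ∈ S but its inverse (2,0) ∉ S, so S is not a subgroup.

No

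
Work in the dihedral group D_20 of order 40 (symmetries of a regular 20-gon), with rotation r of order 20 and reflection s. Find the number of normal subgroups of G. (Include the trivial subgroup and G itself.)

G has 48 subgroups. Checking conjugation-invariance by order — order 1: 1/1 normal; order 2: 1/21 normal; order 4: 1/11 normal; order 5: 1/1 normal; order 8: 0/5 normal; order 10: 1/5 normal; order 20: 3/3 normal; order 40: 1/1 normal.
Total normal subgroups: 9.

9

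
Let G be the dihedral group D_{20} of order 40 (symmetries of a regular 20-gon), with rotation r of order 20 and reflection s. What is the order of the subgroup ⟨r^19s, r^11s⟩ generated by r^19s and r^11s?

|⟨r^19s⟩| = 2 and |⟨r^11s⟩| = 2, so |H| is a multiple of lcm(2, 2) = 2 and divides |G| = 40.
Closing under the operation: H = {e, r^4, r^8, r^12, r^16, r^3s, r^7s, r^11s, r^15s, r^19s}, so |H| = 10.

10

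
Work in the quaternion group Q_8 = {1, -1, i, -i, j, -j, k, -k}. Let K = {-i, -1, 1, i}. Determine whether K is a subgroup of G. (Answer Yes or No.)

Yes

|K| = 4 divides |G| = 8, consistent with Lagrange.
K contains the identity, every element's inverse is in K, and K is closed under ·: it is a subgroup.
In fact K = ⟨-i⟩.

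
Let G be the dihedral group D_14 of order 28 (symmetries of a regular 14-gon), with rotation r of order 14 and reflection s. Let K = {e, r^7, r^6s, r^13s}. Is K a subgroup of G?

|K| = 4 divides |G| = 28, consistent with Lagrange.
K contains the identity, every element's inverse is in K, and K is closed under ·: it is a subgroup.

Yes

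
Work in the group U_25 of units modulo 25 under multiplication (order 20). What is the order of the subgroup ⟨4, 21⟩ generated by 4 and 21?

|⟨4⟩| = 10 and |⟨21⟩| = 5, so |H| is a multiple of lcm(10, 5) = 10 and divides |G| = 20.
Closing under the operation: H = {1, 4, 6, 9, 11, 14, 16, 19, 21, 24}, so |H| = 10.

10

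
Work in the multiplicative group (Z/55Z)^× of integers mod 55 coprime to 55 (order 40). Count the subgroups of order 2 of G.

|G| = 40 and 2 | 40, so subgroups of order 2 are possible by Lagrange.
The subgroups of order 2 are: {1, 21}; {1, 34}; {1, 54}.
So G has 3 subgroups of order 2.

3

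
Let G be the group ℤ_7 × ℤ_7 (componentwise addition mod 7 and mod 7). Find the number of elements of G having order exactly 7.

An element (a,b) has order lcm(ord(a), ord(b)); count pairs with lcm equal to 7.
Enumerating gives 48 such elements.

48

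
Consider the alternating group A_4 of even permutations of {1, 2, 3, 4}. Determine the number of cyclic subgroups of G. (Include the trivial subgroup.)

A cyclic subgroup of order d is generated by each of its φ(d) elements of order d, so the cyclic subgroups of order d number (#elements of order d)/φ(d).
Cyclic subgroups by order — order 1: 1; order 2: 3; order 3: 4.
Total: 8.

8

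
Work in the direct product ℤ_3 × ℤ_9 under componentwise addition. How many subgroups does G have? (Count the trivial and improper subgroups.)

|G| = 27, so by Lagrange every subgroup order divides 27. Divisors: 1, 3, 9, 27.
Subgroups by order — order 1: 1; order 3: 4; order 9: 4; order 27: 1.
Total: 1 + 4 + 4 + 1 = 10.

10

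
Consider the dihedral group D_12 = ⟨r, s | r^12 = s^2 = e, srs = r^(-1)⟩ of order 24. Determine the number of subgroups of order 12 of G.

|G| = 24 and 12 | 24, so subgroups of order 12 are possible by Lagrange.
The subgroups of order 12 are: {e, r, r^2, r^3, r^4, r^5, r^6, r^7, r^8, r^9, r^10, r^11}; {e, r^2, r^4, r^6, r^8, r^10, s, r^2s, r^4s, r^6s, r^8s, r^10s}; {e, r^2, r^4, r^6, r^8, r^10, rs, r^3s, r^5s, r^7s, r^9s, r^11s}.
So G has 3 subgroups of order 12.

3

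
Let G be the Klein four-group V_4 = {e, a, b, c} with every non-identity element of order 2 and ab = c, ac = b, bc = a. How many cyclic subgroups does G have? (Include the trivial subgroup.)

Each element a generates a cyclic subgroup ⟨a⟩; distinct elements may generate the same one (a cyclic group of order d has φ(d) generators).
Cyclic subgroups by order — order 1: 1; order 2: 3.
Total: 4.

4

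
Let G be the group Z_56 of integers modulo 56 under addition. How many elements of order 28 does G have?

In a cyclic group of order 56, the number of elements of order d (for d | 56) is φ(d).
φ(28) = 12.

12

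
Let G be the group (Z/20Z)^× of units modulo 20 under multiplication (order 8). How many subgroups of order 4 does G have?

|G| = 8 and 4 | 8, so subgroups of order 4 are possible by Lagrange.
The subgroups of order 4 are: {1, 9, 11, 19}; {1, 9, 13, 17}; {1, 3, 7, 9}.
So G has 3 subgroups of order 4.

3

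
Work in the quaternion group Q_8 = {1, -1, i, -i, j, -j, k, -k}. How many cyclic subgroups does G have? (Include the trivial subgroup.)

5

A cyclic subgroup of order d is generated by each of its φ(d) elements of order d, so the cyclic subgroups of order d number (#elements of order d)/φ(d).
Cyclic subgroups by order — order 1: 1; order 2: 1; order 4: 3.
Total: 5.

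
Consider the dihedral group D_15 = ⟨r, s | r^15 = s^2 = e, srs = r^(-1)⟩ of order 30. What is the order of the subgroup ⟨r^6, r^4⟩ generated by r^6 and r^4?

15

|⟨r^6⟩| = 5 and |⟨r^4⟩| = 15, so |H| is a multiple of lcm(5, 15) = 15 and divides |G| = 30.
Closing under the operation: H = {e, r, r^2, r^3, r^4, r^5, r^6, r^7, r^8, r^9, r^10, r^11, r^12, r^13, r^14}, so |H| = 15.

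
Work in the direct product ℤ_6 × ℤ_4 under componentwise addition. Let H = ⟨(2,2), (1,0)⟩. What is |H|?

12

|⟨(2,2)⟩| = 6 and |⟨(1,0)⟩| = 6, so |H| is a multiple of lcm(6, 6) = 6 and divides |G| = 24.
Closing under the operation: H = {(0,0), (0,2), (1,0), (1,2), (2,0), (2,2), (3,0), (3,2), (4,0), (4,2), (5,0), (5,2)}, so |H| = 12.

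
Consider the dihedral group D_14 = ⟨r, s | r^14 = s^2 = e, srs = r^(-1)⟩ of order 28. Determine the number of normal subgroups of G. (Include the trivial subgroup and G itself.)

G has 28 subgroups. Checking conjugation-invariance by order — order 1: 1/1 normal; order 2: 1/15 normal; order 4: 0/7 normal; order 7: 1/1 normal; order 14: 3/3 normal; order 28: 1/1 normal.
Total normal subgroups: 7.

7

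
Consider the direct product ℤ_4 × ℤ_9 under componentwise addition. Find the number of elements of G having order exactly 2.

An element (a,b) has order lcm(ord(a), ord(b)); count pairs with lcm equal to 2.
Enumerating gives 1 such elements.

1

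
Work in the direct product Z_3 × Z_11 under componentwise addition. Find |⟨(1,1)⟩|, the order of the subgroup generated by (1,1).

The order of (1,1) in Z_3 × Z_11 is lcm(ord(1) in Z_3, ord(1) in Z_11).
ord(1) = 3 and ord(1) = 11, so |⟨(1,1)⟩| = lcm(3, 11) = 33.

33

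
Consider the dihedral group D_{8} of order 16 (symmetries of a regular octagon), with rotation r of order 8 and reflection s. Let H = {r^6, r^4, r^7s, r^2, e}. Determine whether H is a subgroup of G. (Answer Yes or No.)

|H| = 5 does not divide |G| = 16, so by Lagrange H is not a subgroup.

No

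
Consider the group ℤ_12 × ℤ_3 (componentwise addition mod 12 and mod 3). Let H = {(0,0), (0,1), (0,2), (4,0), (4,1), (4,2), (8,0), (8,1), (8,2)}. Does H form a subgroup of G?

|H| = 9 divides |G| = 36, consistent with Lagrange.
H contains the identity, every element's inverse is in H, and H is closed under +: it is a subgroup.

Yes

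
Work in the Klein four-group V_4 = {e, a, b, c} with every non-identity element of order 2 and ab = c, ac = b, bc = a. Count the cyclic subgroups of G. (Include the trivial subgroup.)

4

Group the elements of G by the cyclic subgroup they generate; each cyclic subgroup of order d accounts for φ(d) elements.
Cyclic subgroups by order — order 1: 1; order 2: 3.
Total: 4.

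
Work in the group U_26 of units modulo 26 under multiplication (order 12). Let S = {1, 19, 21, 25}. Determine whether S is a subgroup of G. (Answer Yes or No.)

19 ∈ S but its inverse 11 ∉ S, so S is not a subgroup.

No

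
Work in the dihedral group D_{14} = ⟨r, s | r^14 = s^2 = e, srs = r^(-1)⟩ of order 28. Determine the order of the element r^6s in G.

2

Computing powers of r^6s: the smallest k with (r^6s)^k = e is k = 2.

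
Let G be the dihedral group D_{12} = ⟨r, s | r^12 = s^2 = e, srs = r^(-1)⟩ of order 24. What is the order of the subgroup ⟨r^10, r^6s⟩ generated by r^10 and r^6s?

12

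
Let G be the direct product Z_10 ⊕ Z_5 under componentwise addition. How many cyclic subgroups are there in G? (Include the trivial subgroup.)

Group the elements of G by the cyclic subgroup they generate; each cyclic subgroup of order d accounts for φ(d) elements.
Cyclic subgroups by order — order 1: 1; order 2: 1; order 5: 6; order 10: 6.
Total: 14.

14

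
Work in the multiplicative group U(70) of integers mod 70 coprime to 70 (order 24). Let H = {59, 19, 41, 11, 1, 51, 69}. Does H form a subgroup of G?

|H| = 7 does not divide |G| = 24, so by Lagrange H is not a subgroup.

No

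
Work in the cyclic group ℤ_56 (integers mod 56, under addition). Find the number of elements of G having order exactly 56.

In a cyclic group of order 56, the number of elements of order d (for d | 56) is φ(d).
φ(56) = 24.

24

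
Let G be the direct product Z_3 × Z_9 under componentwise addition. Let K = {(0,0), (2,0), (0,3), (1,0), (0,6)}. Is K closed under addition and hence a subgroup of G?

|K| = 5 does not divide |G| = 27, so by Lagrange K is not a subgroup.

No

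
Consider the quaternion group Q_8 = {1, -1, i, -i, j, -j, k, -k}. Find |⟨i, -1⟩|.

|⟨i⟩| = 4 and |⟨-1⟩| = 2, so |H| is a multiple of lcm(4, 2) = 4 and divides |G| = 8.
Closing under the operation: H = {1, -1, i, -i}, so |H| = 4.

4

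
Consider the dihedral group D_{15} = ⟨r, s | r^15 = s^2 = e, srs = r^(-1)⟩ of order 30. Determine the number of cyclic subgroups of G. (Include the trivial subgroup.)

A cyclic subgroup of order d is generated by each of its φ(d) elements of order d, so the cyclic subgroups of order d number (#elements of order d)/φ(d).
Cyclic subgroups by order — order 1: 1; order 2: 15; order 3: 1; order 5: 1; order 15: 1.
Total: 19.

19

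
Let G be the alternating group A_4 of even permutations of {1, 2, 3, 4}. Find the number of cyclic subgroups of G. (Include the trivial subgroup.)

8

Each element a generates a cyclic subgroup ⟨a⟩; distinct elements may generate the same one (a cyclic group of order d has φ(d) generators).
Cyclic subgroups by order — order 1: 1; order 2: 3; order 3: 4.
Total: 8.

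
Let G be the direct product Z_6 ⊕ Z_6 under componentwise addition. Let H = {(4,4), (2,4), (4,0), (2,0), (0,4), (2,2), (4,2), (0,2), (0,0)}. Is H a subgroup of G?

|H| = 9 divides |G| = 36, consistent with Lagrange.
H contains the identity, every element's inverse is in H, and H is closed under +: it is a subgroup.

Yes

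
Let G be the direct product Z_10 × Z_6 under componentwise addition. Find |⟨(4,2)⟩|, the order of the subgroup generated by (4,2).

15

The order of (4,2) in Z_10 × Z_6 is lcm(ord(4) in Z_10, ord(2) in Z_6).
ord(4) = 5 and ord(2) = 3, so |⟨(4,2)⟩| = lcm(5, 3) = 15.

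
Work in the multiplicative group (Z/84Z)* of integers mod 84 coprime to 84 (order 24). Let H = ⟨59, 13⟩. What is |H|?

12

|⟨59⟩| = 6 and |⟨13⟩| = 2, so |H| is a multiple of lcm(6, 2) = 6 and divides |G| = 24.
Closing under the operation: H = {1, 11, 13, 23, 25, 37, 47, 59, 61, 71, 73, 83}, so |H| = 12.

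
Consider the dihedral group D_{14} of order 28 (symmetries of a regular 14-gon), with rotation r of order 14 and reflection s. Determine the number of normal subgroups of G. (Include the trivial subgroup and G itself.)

7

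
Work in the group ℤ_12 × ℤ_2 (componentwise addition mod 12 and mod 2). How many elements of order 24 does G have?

0

An element (a,b) has order lcm(ord(a), ord(b)); count pairs with lcm equal to 24.
Enumerating gives 0 such elements.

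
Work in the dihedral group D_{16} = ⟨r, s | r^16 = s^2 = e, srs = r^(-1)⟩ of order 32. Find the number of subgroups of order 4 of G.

9

|G| = 32 and 4 | 32, so subgroups of order 4 are possible by Lagrange.
The subgroups of order 4 are: {e, r^8, r^2s, r^10s}; {e, r^8, r^3s, r^11s}; {e, r^4, r^8, r^12}; {e, r^8, r^4s, r^12s}; … (9 in all).
So G has 9 subgroups of order 4.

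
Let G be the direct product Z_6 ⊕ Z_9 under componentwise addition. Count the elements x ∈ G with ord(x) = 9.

An element (a,b) has order lcm(ord(a), ord(b)); count pairs with lcm equal to 9.
Enumerating gives 18 such elements.

18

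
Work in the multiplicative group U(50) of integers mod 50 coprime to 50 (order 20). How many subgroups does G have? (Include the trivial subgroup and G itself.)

6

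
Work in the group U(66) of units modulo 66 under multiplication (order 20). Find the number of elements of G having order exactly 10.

12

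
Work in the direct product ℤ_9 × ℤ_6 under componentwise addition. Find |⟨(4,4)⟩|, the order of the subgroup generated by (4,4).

9

The order of (4,4) in Z_9 × Z_6 is lcm(ord(4) in Z_9, ord(4) in Z_6).
ord(4) = 9 and ord(4) = 3, so |⟨(4,4)⟩| = lcm(9, 3) = 9.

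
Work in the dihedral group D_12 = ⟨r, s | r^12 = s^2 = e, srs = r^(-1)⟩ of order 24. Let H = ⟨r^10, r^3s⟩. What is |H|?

12

|⟨r^10⟩| = 6 and |⟨r^3s⟩| = 2, so |H| is a multiple of lcm(6, 2) = 6 and divides |G| = 24.
Closing under the operation: H = {e, r^2, r^4, r^6, r^8, r^10, rs, r^3s, r^5s, r^7s, r^9s, r^11s}, so |H| = 12.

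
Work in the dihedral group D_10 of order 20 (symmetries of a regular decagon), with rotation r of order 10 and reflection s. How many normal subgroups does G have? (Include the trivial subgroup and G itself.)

G has 22 subgroups. Checking conjugation-invariance by order — order 1: 1/1 normal; order 2: 1/11 normal; order 4: 0/5 normal; order 5: 1/1 normal; order 10: 3/3 normal; order 20: 1/1 normal.
Total normal subgroups: 7.

7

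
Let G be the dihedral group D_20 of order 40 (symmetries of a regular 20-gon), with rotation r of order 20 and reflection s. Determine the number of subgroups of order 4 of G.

11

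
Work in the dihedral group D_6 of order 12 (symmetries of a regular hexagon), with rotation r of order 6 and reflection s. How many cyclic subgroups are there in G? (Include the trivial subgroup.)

A cyclic subgroup of order d is generated by each of its φ(d) elements of order d, so the cyclic subgroups of order d number (#elements of order d)/φ(d).
Cyclic subgroups by order — order 1: 1; order 2: 7; order 3: 1; order 6: 1.
Total: 10.

10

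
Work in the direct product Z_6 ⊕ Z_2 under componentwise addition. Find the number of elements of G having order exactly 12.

An element (a,b) has order lcm(ord(a), ord(b)); count pairs with lcm equal to 12.
Enumerating gives 0 such elements.

0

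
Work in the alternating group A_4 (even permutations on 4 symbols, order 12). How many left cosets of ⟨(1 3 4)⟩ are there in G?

|⟨(1 3 4)⟩| = 3 and |G| = 12.
By Lagrange, [G : H] = |G|/|H| = 12/3 = 4.

4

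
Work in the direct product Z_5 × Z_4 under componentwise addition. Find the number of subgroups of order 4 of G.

1

|G| = 20 and 4 | 20, so subgroups of order 4 are possible by Lagrange.
The subgroups of order 4 are: {(0,0), (0,1), (0,2), (0,3)}.
So G has 1 subgroup of order 4.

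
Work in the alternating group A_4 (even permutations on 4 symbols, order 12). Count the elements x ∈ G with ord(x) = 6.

No element of G has order 6 (even though 6 | 12).

0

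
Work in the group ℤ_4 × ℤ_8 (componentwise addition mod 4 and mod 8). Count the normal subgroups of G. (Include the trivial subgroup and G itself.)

22

G is abelian, so every subgroup is normal.
G has 22 subgroups in total, hence 22 normal subgroups.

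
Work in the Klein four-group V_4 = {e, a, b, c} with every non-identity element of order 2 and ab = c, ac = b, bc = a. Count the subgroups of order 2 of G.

|G| = 4 and 2 | 4, so subgroups of order 2 are possible by Lagrange.
The subgroups of order 2 are: {e, a}; {e, b}; {e, c}.
So G has 3 subgroups of order 2.

3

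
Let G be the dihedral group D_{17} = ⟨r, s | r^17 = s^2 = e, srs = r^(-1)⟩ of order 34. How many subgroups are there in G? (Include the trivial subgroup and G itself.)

20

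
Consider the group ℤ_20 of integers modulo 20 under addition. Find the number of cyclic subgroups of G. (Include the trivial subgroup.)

6

Group the elements of G by the cyclic subgroup they generate; each cyclic subgroup of order d accounts for φ(d) elements.
Cyclic subgroups by order — order 1: 1; order 2: 1; order 4: 1; order 5: 1; order 10: 1; order 20: 1.
Total: 6.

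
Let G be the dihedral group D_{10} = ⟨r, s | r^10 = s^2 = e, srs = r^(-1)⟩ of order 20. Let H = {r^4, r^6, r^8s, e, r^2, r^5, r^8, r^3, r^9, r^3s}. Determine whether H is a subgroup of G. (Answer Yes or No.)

r^9 ∈ H but its inverse r ∉ H, so H is not a subgroup.

No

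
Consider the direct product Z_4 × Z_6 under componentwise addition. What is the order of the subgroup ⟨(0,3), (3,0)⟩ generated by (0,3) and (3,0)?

8

|⟨(0,3)⟩| = 2 and |⟨(3,0)⟩| = 4, so |H| is a multiple of lcm(2, 4) = 4 and divides |G| = 24.
Closing under the operation: H = {(0,0), (0,3), (1,0), (1,3), (2,0), (2,3), (3,0), (3,3)}, so |H| = 8.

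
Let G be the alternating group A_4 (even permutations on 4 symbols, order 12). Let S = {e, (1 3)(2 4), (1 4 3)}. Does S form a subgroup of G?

(1 4 3) ∈ S but its inverse (1 3 4) ∉ S, so S is not a subgroup.

No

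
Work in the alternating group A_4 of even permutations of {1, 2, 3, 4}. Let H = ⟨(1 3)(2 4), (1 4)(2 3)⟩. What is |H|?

|⟨(1 3)(2 4)⟩| = 2 and |⟨(1 4)(2 3)⟩| = 2, so |H| is a multiple of lcm(2, 2) = 2 and divides |G| = 12.
Closing under the operation: H = {e, (1 2)(3 4), (1 3)(2 4), (1 4)(2 3)}, so |H| = 4.

4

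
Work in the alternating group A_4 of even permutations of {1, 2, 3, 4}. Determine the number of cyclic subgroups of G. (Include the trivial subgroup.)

Each element a generates a cyclic subgroup ⟨a⟩; distinct elements may generate the same one (a cyclic group of order d has φ(d) generators).
Cyclic subgroups by order — order 1: 1; order 2: 3; order 3: 4.
Total: 8.

8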